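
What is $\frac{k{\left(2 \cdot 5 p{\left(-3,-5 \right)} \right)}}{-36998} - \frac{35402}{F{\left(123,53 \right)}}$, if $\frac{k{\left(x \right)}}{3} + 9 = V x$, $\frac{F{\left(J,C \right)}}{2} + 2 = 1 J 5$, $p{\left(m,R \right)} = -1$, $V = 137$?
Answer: $- \frac{652365617}{22679774} \approx -28.764$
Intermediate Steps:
$F{\left(J,C \right)} = -4 + 10 J$ ($F{\left(J,C \right)} = -4 + 2 \cdot 1 J 5 = -4 + 2 J 5 = -4 + 2 \cdot 5 J = -4 + 10 J$)
$k{\left(x \right)} = -27 + 411 x$ ($k{\left(x \right)} = -27 + 3 \cdot 137 x = -27 + 411 x$)
$\frac{k{\left(2 \cdot 5 p{\left(-3,-5 \right)} \right)}}{-36998} - \frac{35402}{F{\left(123,53 \right)}} = \frac{-27 + 411 \cdot 2 \cdot 5 \left(-1\right)}{-36998} - \frac{35402}{-4 + 10 \cdot 123} = \left(-27 + 411 \cdot 10 \left(-1\right)\right) \left(- \frac{1}{36998}\right) - \frac{35402}{-4 + 1230} = \left(-27 + 411 \left(-10\right)\right) \left(- \frac{1}{36998}\right) - \frac{35402}{1226} = \left(-27 - 4110\right) \left(- \frac{1}{36998}\right) - \frac{17701}{613} = \left(-4137\right) \left(- \frac{1}{36998}\right) - \frac{17701}{613} = \frac{4137}{36998} - \frac{17701}{613} = - \frac{652365617}{22679774}$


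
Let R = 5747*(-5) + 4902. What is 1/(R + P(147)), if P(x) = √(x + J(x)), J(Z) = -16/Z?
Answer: -3503451/83497726090 - 7*√64779/83497726090 ≈ -4.1980e-5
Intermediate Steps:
R = -23833 (R = -28735 + 4902 = -23833)
P(x) = √(x - 16/x)
1/(R + P(147)) = 1/(-23833 + √(147 - 16/147)) = 1/(-23833 + √(21593/147)) = 1/(-23833 + √64779/21)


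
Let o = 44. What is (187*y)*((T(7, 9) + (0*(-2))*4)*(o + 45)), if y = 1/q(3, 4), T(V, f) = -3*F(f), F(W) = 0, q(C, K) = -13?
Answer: 0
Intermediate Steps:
T(V, f) = 0 (T(V, f) = -3*0 = 0)
y = -1/13 (y = 1/(-13) = -1/13 ≈ -0.076923)
(187*y)*((T(7, 9) + (0*(-2))*4)*(o + 45)) = (187*(-1/13))*((0 + (0*(-2))*4)*(44 + 45)) = -187*(0 + 0*4)*89/13 = -187*(0 + 0)*89/13 = -0*89 = -187/13*0 = 0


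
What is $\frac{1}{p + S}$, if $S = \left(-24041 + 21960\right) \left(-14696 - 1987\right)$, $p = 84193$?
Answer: $\frac{1}{34801516} \approx 2.8734 \cdot 10^{-8}$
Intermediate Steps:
$S = 34717323$ ($S = - 2081 \left(-14696 + \left(-3230 + 1243\right)\right) = - 2081 \left(-14696 - 1987\right) = \left(-2081\right) \left(-16683\right) = 34717323$)
$\frac{1}{p + S} = \frac{1}{84193 + 34717323} = \frac{1}{34801516}$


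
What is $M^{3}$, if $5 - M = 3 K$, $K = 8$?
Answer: $-6859$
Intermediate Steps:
$M = -19$ ($M = 5 - 3 \cdot 8 = 5 - 24 = -19$)
$M^{3} = \left(-19\right)^{3} = -6859$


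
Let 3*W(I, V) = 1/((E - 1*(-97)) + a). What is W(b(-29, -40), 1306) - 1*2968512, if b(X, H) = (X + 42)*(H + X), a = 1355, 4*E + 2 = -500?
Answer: -23626387006/7959 ≈ -2.9685e+6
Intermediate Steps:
E = -251/2 (E = -½ + (¼)*(-500) = -½ - 125 = -251/2 ≈ -125.50)
b(X, H) = (42 + X)*(H + X)
W(I, V) = 2/7959 (W(I, V) = 1/(3*((-251/2 - 1*(-97)) + 1355)) = 1/(3*((-251/2 + 97) + 1355)) = 1/(3*(-57/2 + 1355)) = 1/(3*(2653/2)) = (⅓)*(2/2653) = 2/7959)
W(b(-29, -40), 1306) - 1*2968512 = 2/7959 - 1*2968512 = 2/7959 - 2968512 = -23626387006/7959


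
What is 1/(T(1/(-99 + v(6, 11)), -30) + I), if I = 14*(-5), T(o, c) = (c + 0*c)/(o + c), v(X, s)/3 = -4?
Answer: -3331/229840 ≈ -0.014493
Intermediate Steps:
v(X, s) = -12 (v(X, s) = 3*(-4) = -12)
T(o, c) = c/(c + o) (T(o, c) = (c + 0)/(c + o) = c/(c + o))
I = -70
1/(T(1/(-99 + v(6, 11)), -30) + I) = 1/(-30/(-30 + 1/(-99 - 12)) - 70) = 1/(-30/(-30 + 1/(-111)) - 70) = 1/(-30/(-30 - 1/111) - 70) = 1/(-30/(-3331/111) - 70) = 1/(-30*(-111/3331) - 70) = 1/(3330/3331 - 70) = 1/(-229840/3331) = -3331/229840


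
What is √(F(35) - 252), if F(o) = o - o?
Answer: 6*I*√7 ≈ 15.875*I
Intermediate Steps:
F(o) = 0
√(F(35) - 252) = √(0 - 252) = √(-252) = 6*I*√7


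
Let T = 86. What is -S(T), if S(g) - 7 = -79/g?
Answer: -523/86 ≈ -6.0814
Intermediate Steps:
S(g) = 7 - 79/g
-S(T) = -(7 - 79/86) = -1*523/86 = -523/86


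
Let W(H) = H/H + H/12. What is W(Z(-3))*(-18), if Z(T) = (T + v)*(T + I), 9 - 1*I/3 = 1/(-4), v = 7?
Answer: -333/2 ≈ -166.50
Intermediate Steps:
I = 111/4 (I = 27 - 3/(-4) = 27 - 3*(-¼) = 27 + ¾ = 111/4 ≈ 27.750)
Z(T) = (7 + T)*(111/4 + T) (Z(T) = (T + 7)*(T + 111/4) = (7 + T)*(111/4 + T))
W(H) = 1 + H/12 (W(H) = 1 + H*(1/12) = 1 + H/12)
W(Z(-3))*(-18) = (1 + (777/4 + (-3)² + (139/4)*(-3))/12)*(-18) = (1 + (777/4 + 9 - 417/4)/12)*(-18) = (1 + (1/12)*99)*(-18) = (1 + 33/4)*(-18) = (37/4)*(-18) = -333/2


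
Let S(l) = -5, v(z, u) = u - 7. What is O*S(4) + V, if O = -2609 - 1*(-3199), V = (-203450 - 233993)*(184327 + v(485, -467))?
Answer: -80425210829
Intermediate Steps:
v(z, u) = -7 + u
V = -80425207879 (V = (-203450 - 233993)*(184327 + (-7 - 467)) = -437443*(184327 - 474) = -437443*183853 = -80425207879)
O = 590 (O = -2609 + 3199 = 590)
O*S(4) + V = 590*(-5) - 80425207879 = -2950 - 80425207879 = -80425210829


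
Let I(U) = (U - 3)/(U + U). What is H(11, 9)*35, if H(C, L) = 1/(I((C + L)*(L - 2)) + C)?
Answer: 9800/3217 ≈ 3.0463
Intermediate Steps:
I(U) = (-3 + U)/(2*U) (I(U) = (-3 + U)/((2*U)) = (-3 + U)*(1/(2*U)) = (-3 + U)/(2*U))
H(C, L) = 1/(C + (-3 + (-2 + L)*(C + L))/(2*(-2 + L)*(C + L))) (H(C, L) = 1/((-3 + (C + L)*(L - 2))/(2*(((C + L)*(L - 2)))) + C) = 1/((-3 + (C + L)*(-2 + L))/(2*(((C + L)*(-2 + L)))) + C) = 1/((-3 + (-2 + L)*(C + L))/(2*(((-2 + L)*(C + L)))) + C) = 1/((1/((-2 + L)*(C + L)))*(-3 + (-2 + L)*(C + L))/2 + C) = 1/((-3 + (-2 + L)*(C + L))/(2*(-2 + L)*(C + L)) + C) = 1/(C + (-3 + (-2 + L)*(C + L))/(2*(-2 + L)*(C + L))))
H(11, 9)*35 = (2*(9² - 2*11 - 2*9 + 11*9)/(-3 + 9² - 2*11 - 2*9 + 11*9 + 2*11*(9² - 2*11 - 2*9 + 11*9)))*35 = (2*(81 - 22 - 18 + 99)/(-3 + 81 - 22 - 18 + 99 + 2*11*(81 - 22 - 18 + 99)))*35 = (2*140/(-3 + 81 - 22 - 18 + 99 + 2*11*140))*35 = (2*140/(-3 + 81 - 22 - 18 + 99 + 3080))*35 = (2*140/3217)*35 = (2*(1/3217)*140)*35 = (280/3217)*35 = 9800/3217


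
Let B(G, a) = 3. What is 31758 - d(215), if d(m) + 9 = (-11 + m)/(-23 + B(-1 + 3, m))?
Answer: 158886/5 ≈ 31777.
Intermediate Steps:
d(m) = -169/20 - m/20 (d(m) = -9 + (-11 + m)/(-23 + 3) = -9 + (-11 + m)/(-20) = -9 + (-11 + m)*(-1/20) = -9 + (11/20 - m/20) = -169/20 - m/20)
31758 - d(215) = 31758 - (-169/20 - 1/20*215) = 31758 - (-169/20 - 43/4) = 31758 - 1*(-96/5) = 31758 + 96/5 = 158886/5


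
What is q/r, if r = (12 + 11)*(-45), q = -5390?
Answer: 1078/207 ≈ 5.2077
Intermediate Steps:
r = -1035 (r = 23*(-45) = -1035)
q/r = -5390/(-1035) = -5390*(-1/1035) = 1078/207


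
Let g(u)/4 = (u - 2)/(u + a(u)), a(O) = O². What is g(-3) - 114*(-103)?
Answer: 35216/3 ≈ 11739.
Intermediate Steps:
g(u) = 4*(-2 + u)/(u + u²) (g(u) = 4*((u - 2)/(u + u²)) = 4*((-2 + u)/(u + u²)) = 4*(-2 + u)/(u + u²))
g(-3) - 114*(-103) = 4*(-2 - 3)/(-3*(1 - 3)) - 114*(-103) = 4*(-⅓)*(-5)/(-2) + 11742 = 4*(-⅓)*(-½)*(-5) + 11742 = -10/3 + 11742 = 35216/3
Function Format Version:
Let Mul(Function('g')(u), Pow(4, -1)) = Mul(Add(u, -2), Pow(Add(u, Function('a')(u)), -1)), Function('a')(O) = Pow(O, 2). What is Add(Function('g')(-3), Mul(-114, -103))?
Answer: Rational(35216, 3) ≈ 11739.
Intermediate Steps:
Function('g')(u) = Mul(4, Pow(Add(u, Pow(u, 2)), -1), Add(-2, u)) (Function('g')(u) = Mul(4, Mul(Add(u, -2), Pow(Add(u, Pow(u, 2)), -1))) = Mul(4, Mul(Add(-2, u), Pow(Add(u, Pow(u, 2)), -1))) = Mul(4, Mul(Pow(Add(u, Pow(u, 2)), -1), Add(-2, u))) = Mul(4, Pow(Add(u, Pow(u, 2)), -1), Add(-2, u)))
Add(Function('g')(-3), Mul(-114, -103)) = Add(Mul(4, Pow(-3, -1), Pow(Add(1, -3), -1), Add(-2, -3)), Mul(-114, -103)) = Add(Mul(4, Rational(-1, 3), Pow(-2, -1), -5), 11742) = Add(Mul(4, Rational(-1, 3), Rational(-1, 2), -5), 11742) = Add(Rational(-10, 3), 11742) = Rational(35216, 3)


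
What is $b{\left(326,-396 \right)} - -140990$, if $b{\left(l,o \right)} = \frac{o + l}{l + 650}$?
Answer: $\frac{68803085}{488} \approx 1.4099 \cdot 10^{5}$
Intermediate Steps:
$b{\left(l,o \right)} = \frac{l + o}{650 + l}$
$b{\left(326,-396 \right)} - -140990 = \frac{326 - 396}{650 + 326} - -140990 = \frac{1}{976} \left(-70\right) + 140990 = - \frac{35}{488} + 140990 = \frac{68803085}{488}$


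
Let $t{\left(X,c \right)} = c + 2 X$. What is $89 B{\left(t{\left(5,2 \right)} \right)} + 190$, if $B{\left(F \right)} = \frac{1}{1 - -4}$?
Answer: $\frac{1039}{5} \approx 207.8$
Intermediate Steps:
$B{\left(F \right)} = \frac{1}{5}$ ($B{\left(F \right)} = \frac{1}{1 + 4} = \frac{1}{5}$)
$89 B{\left(t{\left(5,2 \right)} \right)} + 190 = 89 \cdot \frac{1}{5} + 190 = \frac{89}{5} + 190 = \frac{1039}{5}$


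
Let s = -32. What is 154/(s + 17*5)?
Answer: 154/53 ≈ 2.9057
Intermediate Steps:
154/(s + 17*5) = 154/(-32 + 17*5) = 154/(-32 + 85) = 154/53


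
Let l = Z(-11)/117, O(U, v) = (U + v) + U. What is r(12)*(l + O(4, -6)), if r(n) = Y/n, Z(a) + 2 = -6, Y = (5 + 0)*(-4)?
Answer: -1130/351 ≈ -3.2194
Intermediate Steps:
Y = -20 (Y = 5*(-4) = -20)
O(U, v) = v + 2*U
Z(a) = -8 (Z(a) = -2 - 6 = -8)
r(n) = -20/n
l = -8/117 ≈ -0.068376
r(12)*(l + O(4, -6)) = (-20/12)*(-8/117 + (-6 + 2*4)) = (-20*1/12)*(-8/117 + (-6 + 8)) = -5*(-8/117 + 2)/3 = -5/3*226/117 = -1130/351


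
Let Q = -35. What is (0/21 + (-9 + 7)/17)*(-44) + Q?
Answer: -507/17 ≈ -29.824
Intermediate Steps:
(0/21 + (-9 + 7)/17)*(-44) + Q = (0/21 + (-9 + 7)/17)*(-44) - 35 = (0*(1/21) - 2*1/17)*(-44) - 35 = (0 - 2/17)*(-44) - 35 = -2/17*(-44) - 35 = 88/17 - 35 = -507/17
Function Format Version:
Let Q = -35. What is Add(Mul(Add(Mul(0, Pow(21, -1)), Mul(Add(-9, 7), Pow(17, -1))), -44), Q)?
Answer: Rational(-507, 17) ≈ -29.824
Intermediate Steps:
Add(Mul(Add(Mul(0, Pow(21, -1)), Mul(Add(-9, 7), Pow(17, -1))), -44), Q) = Add(Mul(Add(Mul(0, Pow(21, -1)), Mul(Add(-9, 7), Pow(17, -1))), -44), -35) = Add(Mul(Add(Mul(0, Rational(1, 21)), Mul(-2, Rational(1, 17))), -44), -35) = Add(Mul(Add(0, Rational(-2, 17)), -44), -35) = Add(Mul(Rational(-2, 17), -44), -35) = Add(Rational(88, 17), -35) = Rational(-507, 17)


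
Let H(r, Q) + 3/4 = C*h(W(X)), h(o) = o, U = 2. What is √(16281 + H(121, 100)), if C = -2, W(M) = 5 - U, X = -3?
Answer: 3*√7233/2 ≈ 127.57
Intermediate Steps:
W(M) = 3 (W(M) = 5 - 1*2 = 5 - 2 = 3)
H(r, Q) = -27/4 (H(r, Q) = -¾ - 2*3 = -¾ - 6 = -27/4)
√(16281 + H(121, 100)) = √(16281 - 27/4) = √(65097/4) = 3*√7233/2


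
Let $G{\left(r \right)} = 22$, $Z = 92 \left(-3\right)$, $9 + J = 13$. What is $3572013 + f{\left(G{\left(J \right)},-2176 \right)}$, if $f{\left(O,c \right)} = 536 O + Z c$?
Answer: $4184381$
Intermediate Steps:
$J = 4$ ($J = -9 + 13 = 4$)
$Z = -276$
$f{\left(O,c \right)} = - 276 c + 536 O$ ($f{\left(O,c \right)} = 536 O - 276 c = - 276 c + 536 O$)
$3572013 + f{\left(G{\left(J \right)},-2176 \right)} = 3572013 + \left(\left(-276\right) \left(-2176\right) + 536 \cdot 22\right) = 3572013 + \left(600576 + 11792\right) = 3572013 + 612368 = 4184381$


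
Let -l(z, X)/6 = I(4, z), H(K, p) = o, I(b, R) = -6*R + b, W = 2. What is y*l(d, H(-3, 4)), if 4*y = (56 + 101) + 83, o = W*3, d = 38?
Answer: 80640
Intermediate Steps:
o = 6 (o = 2*3 = 6)
I(b, R) = b - 6*R
H(K, p) = 6
l(z, X) = -24 + 36*z (l(z, X) = -6*(4 - 6*z) = -24 + 36*z)
y = 60 (y = ((56 + 101) + 83)/4 = (157 + 83)/4 = (¼)*240 = 60)
y*l(d, H(-3, 4)) = 60*(-24 + 36*38) = 60*(-24 + 1368) = 60*1344 = 80640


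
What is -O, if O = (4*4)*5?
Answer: -80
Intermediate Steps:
O = 80 (O = 16*5 = 80)
-O = -1*80 = -80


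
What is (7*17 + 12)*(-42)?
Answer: -5502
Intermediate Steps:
(7*17 + 12)*(-42) = (119 + 12)*(-42) = 131*(-42) = -5502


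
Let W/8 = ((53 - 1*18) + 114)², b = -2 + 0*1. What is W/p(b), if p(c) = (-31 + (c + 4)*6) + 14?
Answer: -177608/5 ≈ -35522.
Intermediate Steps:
b = -2 (b = -2 + 0 = -2)
W = 177608 (W = 8*((53 - 1*18) + 114)² = 8*((53 - 18) + 114)² = 8*(35 + 114)² = 8*149² = 8*22201 = 177608)
p(c) = 7 + 6*c (p(c) = (-31 + (4 + c)*6) + 14 = (-31 + (24 + 6*c)) + 14 = (-7 + 6*c) + 14 = 7 + 6*c)
W/p(b) = 177608/(7 + 6*(-2)) = 177608/(7 - 12) = 177608/(-5) = 177608*(-⅕) = -177608/5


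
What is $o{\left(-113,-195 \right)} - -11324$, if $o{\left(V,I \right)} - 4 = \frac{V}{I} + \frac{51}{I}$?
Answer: $\frac{2209022}{195} \approx 11328.0$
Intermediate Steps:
$o{\left(V,I \right)} = 4 + \frac{51}{I} + \frac{V}{I}$ ($o{\left(V,I \right)} = 4 + \left(\frac{V}{I} + \frac{51}{I}\right) = 4 + \left(\frac{51}{I} + \frac{V}{I}\right) = 4 + \frac{51}{I} + \frac{V}{I}$)
$o{\left(-113,-195 \right)} - -11324 = \frac{51 - 113 + 4 \left(-195\right)}{-195} - -11324 = - \frac{51 - 113 - 780}{195} + 11324 = \left(- \frac{1}{195}\right) \left(-842\right) + 11324 = \frac{842}{195} + 11324 = \frac{2209022}{195}$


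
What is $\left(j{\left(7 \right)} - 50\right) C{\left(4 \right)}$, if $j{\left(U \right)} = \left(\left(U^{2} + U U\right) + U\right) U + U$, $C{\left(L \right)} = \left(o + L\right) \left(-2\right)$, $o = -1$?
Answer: $-4152$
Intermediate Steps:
$C{\left(L \right)} = 2 - 2 L$ ($C{\left(L \right)} = \left(-1 + L\right) \left(-2\right) = 2 - 2 L$)
$j{\left(U \right)} = U + U \left(U + 2 U^{2}\right)$ ($j{\left(U \right)} = \left(\left(U^{2} + U^{2}\right) + U\right) U + U = \left(2 U^{2} + U\right) U + U = \left(U + 2 U^{2}\right) U + U = U \left(U + 2 U^{2}\right) + U = U + U \left(U + 2 U^{2}\right)$)
$\left(j{\left(7 \right)} - 50\right) C{\left(4 \right)} = \left(7 \left(1 + 7 + 2 \cdot 7^{2}\right) - 50\right) \left(2 - 8\right) = \left(7 \left(1 + 7 + 2 \cdot 49\right) - 50\right) \left(2 - 8\right) = \left(7 \left(1 + 7 + 98\right) - 50\right) \left(-6\right) = \left(7 \cdot 106 - 50\right) \left(-6\right) = \left(742 - 50\right) \left(-6\right) = 692 \left(-6\right) = -4152$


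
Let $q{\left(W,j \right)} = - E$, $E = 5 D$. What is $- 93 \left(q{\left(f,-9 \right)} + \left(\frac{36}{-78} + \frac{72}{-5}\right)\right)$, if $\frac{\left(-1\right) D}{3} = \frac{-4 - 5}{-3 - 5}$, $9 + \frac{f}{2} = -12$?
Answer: $- \frac{97371}{520} \approx -187.25$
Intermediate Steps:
$f = -42$ ($f = -18 + 2 \left(-12\right) = -18 - 24 = -42$)
$D = - \frac{27}{8}$ ($D = - 3 \frac{-4 - 5}{-3 - 5} = - 3 \left(- \frac{9}{-8}\right) = - 3 \left(\left(-9\right) \left(- \frac{1}{8}\right)\right) = \left(-3\right) \frac{9}{8} = - \frac{27}{8} \approx -3.375$)
$E = - \frac{135}{8}$ ($E = 5 \left(- \frac{27}{8}\right) = - \frac{135}{8} \approx -16.875$)
$q{\left(W,j \right)} = \frac{135}{8}$ ($q{\left(W,j \right)} = \left(-1\right) \left(- \frac{135}{8}\right) = \frac{135}{8}$)
$- 93 \left(q{\left(f,-9 \right)} + \left(\frac{36}{-78} + \frac{72}{-5}\right)\right) = - 93 \left(\frac{135}{8} + \left(\frac{36}{-78} + \frac{72}{-5}\right)\right) = - 93 \left(\frac{135}{8} + \left(36 \left(- \frac{1}{78}\right) + 72 \left(- \frac{1}{5}\right)\right)\right) = - 93 \left(\frac{135}{8} - \frac{966}{65}\right) = \left(-93\right) \frac{1047}{520} = - \frac{97371}{520}$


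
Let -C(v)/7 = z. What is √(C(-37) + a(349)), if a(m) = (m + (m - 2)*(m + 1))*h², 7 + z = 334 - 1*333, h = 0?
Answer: √42 ≈ 6.4807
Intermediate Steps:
z = -6 (z = -7 + (334 - 1*333) = -7 + (334 - 333) = -7 + 1 = -6)
C(v) = 42 (C(v) = -7*(-6) = 42)
a(m) = 0 (a(m) = (m + (m - 2)*(m + 1))*0² = (m + (-2 + m)*(1 + m))*0 = (m + (1 + m)*(-2 + m))*0 = 0)
√(C(-37) + a(349)) = √(42 + 0) = √42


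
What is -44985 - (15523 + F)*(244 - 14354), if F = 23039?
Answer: 544064835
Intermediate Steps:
-44985 - (15523 + F)*(244 - 14354) = -44985 - (15523 + 23039)*(244 - 14354) = -44985 - 38562*(-14110) = -44985 - 1*(-544109820) = -44985 + 544109820 = 544064835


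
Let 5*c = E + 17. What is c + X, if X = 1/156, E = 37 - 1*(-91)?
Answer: 4525/156 ≈ 29.006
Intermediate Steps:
E = 128 (E = 37 + 91 = 128)
X = 1/156 ≈ 0.0064103
c = 29 (c = (128 + 17)/5 = (1/5)*145 = 29)
c + X = 29 + 1/156 = 4525/156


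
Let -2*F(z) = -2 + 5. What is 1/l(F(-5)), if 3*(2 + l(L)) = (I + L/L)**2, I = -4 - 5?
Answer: 3/58 ≈ 0.051724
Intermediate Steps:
F(z) = -3/2 (F(z) = -(-2 + 5)/2 = -1/2*3 = -3/2)
I = -9
l(L) = 58/3 (l(L) = -2 + (-9 + L/L)**2/3 = -2 + (-9 + 1)**2/3 = -2 + (1/3)*(-8)**2 = -2 + (1/3)*64 = -2 + 64/3 = 58/3)
1/l(F(-5)) = 1/(58/3) = 3/58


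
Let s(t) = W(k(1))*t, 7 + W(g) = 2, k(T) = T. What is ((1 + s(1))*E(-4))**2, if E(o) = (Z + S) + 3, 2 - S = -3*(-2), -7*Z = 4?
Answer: 1936/49 ≈ 39.510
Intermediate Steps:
Z = -4/7 (Z = -1/7*4 = -4/7 ≈ -0.57143)
W(g) = -5 (W(g) = -7 + 2 = -5)
S = -4 (S = 2 - (-3)*(-2) = 2 - 1*6 = 2 - 6 = -4)
E(o) = -11/7 (E(o) = (-4/7 - 4) + 3 = -32/7 + 3 = -11/7)
s(t) = -5*t
((1 + s(1))*E(-4))**2 = ((1 - 5*1)*(-11/7))**2 = ((1 - 5)*(-11/7))**2 = (-4*(-11/7))**2 = (44/7)**2 = 1936/49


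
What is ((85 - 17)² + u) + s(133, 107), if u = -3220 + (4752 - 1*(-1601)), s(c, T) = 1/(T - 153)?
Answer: 356821/46 ≈ 7757.0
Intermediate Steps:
s(c, T) = 1/(-153 + T)
u = 3133 (u = -3220 + (4752 + 1601) = -3220 + 6353 = 3133)
((85 - 17)² + u) + s(133, 107) = ((85 - 17)² + 3133) + 1/(-153 + 107) = (68² + 3133) + 1/(-46) = (4624 + 3133) - 1/46 = 7757 - 1/46 = 356821/46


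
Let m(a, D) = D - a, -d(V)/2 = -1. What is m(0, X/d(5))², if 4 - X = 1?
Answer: 9/4 ≈ 2.2500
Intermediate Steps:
X = 3 (X = 4 - 1*1 = 4 - 1 = 3)
d(V) = 2 (d(V) = -2*(-1) = 2)
m(0, X/d(5))² = (3/2 - 1*0)² = (3*(½) + 0)² = (3/2 + 0)² = (3/2)² = 9/4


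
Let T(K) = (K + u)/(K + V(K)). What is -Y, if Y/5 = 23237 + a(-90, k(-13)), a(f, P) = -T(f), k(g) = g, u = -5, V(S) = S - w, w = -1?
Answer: -20796640/179 ≈ -1.1618e+5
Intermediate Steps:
V(S) = 1 + S (V(S) = S - 1*(-1) = S + 1 = 1 + S)
T(K) = (-5 + K)/(1 + 2*K) (T(K) = (K - 5)/(K + (1 + K)) = (-5 + K)/(1 + 2*K))
a(f, P) = -(-5 + f)/(1 + 2*f)
Y = 20796640/179 (Y = 5*(23237 + (5 - 1*(-90))/(1 + 2*(-90))) = 5*(23237 + (5 + 90)/(1 - 180)) = 5*(23237 + 95/(-179)) = 5*(23237 - 1/179*95) = 5*(23237 - 95/179) = 5*(4159328/179) = 20796640/179 ≈ 1.1618e+5)
-Y = -1*20796640/179 = -20796640/179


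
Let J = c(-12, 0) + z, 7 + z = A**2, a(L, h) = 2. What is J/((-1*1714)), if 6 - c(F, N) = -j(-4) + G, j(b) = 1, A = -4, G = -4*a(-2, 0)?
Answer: -12/857 ≈ -0.014002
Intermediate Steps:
G = -8 (G = -4*2 = -8)
c(F, N) = 15 (c(F, N) = 6 - (-1*1 - 8) = 6 - (-1 - 8) = 6 - 1*(-9) = 6 + 9 = 15)
z = 9 (z = -7 + (-4)**2 = -7 + 16 = 9)
J = 24 (J = 15 + 9 = 24)
J/((-1*1714)) = 24/((-1*1714)) = 24/(-1714) = 24*(-1/1714) = -12/857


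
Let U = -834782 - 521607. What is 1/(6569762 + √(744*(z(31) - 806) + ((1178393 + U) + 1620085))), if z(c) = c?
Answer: 6569762/43161771871155 - √865489/43161771871155 ≈ 1.5219e-7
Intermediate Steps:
U = -1356389
1/(6569762 + √(744*(z(31) - 806) + ((1178393 + U) + 1620085))) = 1/(6569762 + √(744*(31 - 806) + ((1178393 - 1356389) + 1620085))) = 1/(6569762 + √(744*(-775) + (-177996 + 1620085))) = 1/(6569762 + √(-576600 + 1442089)) = 1/(6569762 + √865489)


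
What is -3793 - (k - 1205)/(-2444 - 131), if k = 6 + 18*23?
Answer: -1953552/515 ≈ -3793.3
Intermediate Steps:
k = 420 (k = 6 + 414 = 420)
-3793 - (k - 1205)/(-2444 - 131) = -3793 - (420 - 1205)/(-2444 - 131) = -3793 - (-785)/(-2575) = -3793 - (-785)*(-1)/2575 = -3793 - 1*157/515 = -3793 - 157/515 = -1953552/515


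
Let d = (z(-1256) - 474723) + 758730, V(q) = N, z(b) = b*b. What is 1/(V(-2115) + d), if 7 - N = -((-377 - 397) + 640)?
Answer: 1/1861416 ≈ 5.3723e-7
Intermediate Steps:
z(b) = b²
N = -127 (N = 7 - (-1)*((-377 - 397) + 640) = 7 - (-1)*(-774 + 640) = 7 - (-1)*(-134) = 7 - 1*134 = 7 - 134 = -127)
V(q) = -127
d = 1861543 (d = ((-1256)² - 474723) + 758730 = (1577536 - 474723) + 758730 = 1102813 + 758730 = 1861543)
1/(V(-2115) + d) = 1/(-127 + 1861543) = 1/1861416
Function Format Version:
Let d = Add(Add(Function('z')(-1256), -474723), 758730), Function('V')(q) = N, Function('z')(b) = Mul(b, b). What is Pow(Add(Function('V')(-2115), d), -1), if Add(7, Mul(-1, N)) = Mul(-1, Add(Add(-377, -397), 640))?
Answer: Rational(1, 1861416) ≈ 5.3723e-7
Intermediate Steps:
Function('z')(b) = Pow(b, 2)
N = -127 (N = Add(7, Mul(-1, Mul(-1, Add(Add(-377, -397), 640)))) = Add(7, Mul(-1, Mul(-1, Add(-774, 640)))) = Add(7, Mul(-1, Mul(-1, -134))) = Add(7, Mul(-1, 134)) = Add(7, -134) = -127)
Function('V')(q) = -127
d = 1861543 (d = Add(Add(Pow(-1256, 2), -474723), 758730) = Add(Add(1577536, -474723), 758730) = Add(1102813, 758730) = 1861543)
Pow(Add(Function('V')(-2115), d), -1) = Pow(Add(-127, 1861543), -1) = Pow(1861416, -1) = Rational(1, 1861416)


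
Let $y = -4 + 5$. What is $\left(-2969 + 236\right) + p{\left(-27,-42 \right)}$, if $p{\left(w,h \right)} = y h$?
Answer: $-2775$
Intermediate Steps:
$y = 1$
$p{\left(w,h \right)} = h$ ($p{\left(w,h \right)} = 1 h = h$)
$\left(-2969 + 236\right) + p{\left(-27,-42 \right)} = \left(-2969 + 236\right) - 42 = -2733 - 42 = -2775$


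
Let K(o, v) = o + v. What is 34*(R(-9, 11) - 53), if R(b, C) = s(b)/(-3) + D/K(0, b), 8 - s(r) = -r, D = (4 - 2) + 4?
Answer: -5440/3 ≈ -1813.3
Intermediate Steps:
D = 6 (D = 2 + 4 = 6)
s(r) = 8 + r (s(r) = 8 - (-1)*r = 8 + r)
R(b, C) = -8/3 + 6/b - b/3 (R(b, C) = (8 + b)/(-3) + 6/(0 + b) = (8 + b)*(-1/3) + 6/b = (-8/3 - b/3) + 6/b = -8/3 + 6/b - b/3)
34*(R(-9, 11) - 53) = 34*((1/3)*(18 - 1*(-9)*(8 - 9))/(-9) - 53) = 34*((1/3)*(-1/9)*(18 - 1*(-9)*(-1)) - 53) = 34*((1/3)*(-1/9)*(18 - 9) - 53) = 34*((1/3)*(-1/9)*9 - 53) = 34*(-1/3 - 53) = 34*(-160/3) = -5440/3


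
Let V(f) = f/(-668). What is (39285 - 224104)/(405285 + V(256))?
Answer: -30864773/67682531 ≈ -0.45602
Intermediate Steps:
V(f) = -f/668 (V(f) = f*(-1/668) = -f/668)
(39285 - 224104)/(405285 + V(256)) = (39285 - 224104)/(405285 - 1/668*256) = -184819/(405285 - 64/167) = -184819/67682531/167 = -184819*167/67682531 = -30864773/67682531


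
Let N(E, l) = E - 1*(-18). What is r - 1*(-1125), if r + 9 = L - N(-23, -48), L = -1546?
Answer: -425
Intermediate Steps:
N(E, l) = 18 + E (N(E, l) = E + 18 = 18 + E)
r = -1550 (r = -9 + (-1546 - (18 - 23)) = -9 + (-1546 - 1*(-5)) = -9 + (-1546 + 5) = -9 - 1541 = -1550)
r - 1*(-1125) = -1550 - 1*(-1125) = -1550 + 1125 = -425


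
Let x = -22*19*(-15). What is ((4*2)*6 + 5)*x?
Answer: 332310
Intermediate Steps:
x = 6270 (x = -418*(-15) = 6270)
((4*2)*6 + 5)*x = ((4*2)*6 + 5)*6270 = (8*6 + 5)*6270 = (48 + 5)*6270 = 53*6270 = 332310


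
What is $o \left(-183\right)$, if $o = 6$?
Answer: $-1098$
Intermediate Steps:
$o \left(-183\right) = 6 \left(-183\right) = -1098$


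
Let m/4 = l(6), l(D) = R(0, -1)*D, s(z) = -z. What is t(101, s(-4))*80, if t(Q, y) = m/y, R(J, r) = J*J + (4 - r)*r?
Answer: -2400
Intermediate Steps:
R(J, r) = J² + r*(4 - r)
l(D) = -5*D (l(D) = (0² - 1*(-1)² + 4*(-1))*D = (0 - 1*1 - 4)*D = (0 - 1 - 4)*D = -5*D)
m = -120 (m = 4*(-5*6) = 4*(-30) = -120)
t(Q, y) = -120/y
t(101, s(-4))*80 = -120/((-1*(-4)))*80 = -120/4*80 = -120*¼*80 = -30*80 = -2400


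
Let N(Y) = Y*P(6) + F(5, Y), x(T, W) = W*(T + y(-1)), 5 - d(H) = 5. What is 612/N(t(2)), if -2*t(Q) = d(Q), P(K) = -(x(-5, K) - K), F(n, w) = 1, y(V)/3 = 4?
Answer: 612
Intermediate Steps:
d(H) = 0 (d(H) = 5 - 1*5 = 5 - 5 = 0)
y(V) = 12 (y(V) = 3*4 = 12)
x(T, W) = W*(12 + T) (x(T, W) = W*(T + 12) = W*(12 + T))
P(K) = -6*K (P(K) = -(K*(12 - 5) - K) = -(K*7 - K) = -(7*K - K) = -6*K)
t(Q) = 0 (t(Q) = -1/2*0 = 0)
N(Y) = 1 - 36*Y (N(Y) = Y*(-6*6) + 1 = Y*(-36) + 1 = -36*Y + 1 = 1 - 36*Y)
612/N(t(2)) = 612/(1 - 36*0) = 612/(1 + 0) = 612/1 = 612*1 = 612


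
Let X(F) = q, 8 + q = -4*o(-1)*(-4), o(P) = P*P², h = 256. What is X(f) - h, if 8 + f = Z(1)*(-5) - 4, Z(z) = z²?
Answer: -280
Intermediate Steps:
f = -17 (f = -8 + (1²*(-5) - 4) = -8 + (1*(-5) - 4) = -8 + (-5 - 4) = -8 - 9 = -17)
o(P) = P³
q = -24 (q = -8 - 4*(-1)³*(-4) = -8 - 4*(-1)*(-4) = -8 + 4*(-4) = -8 - 16 = -24)
X(F) = -24
X(f) - h = -24 - 1*256 = -24 - 256 = -280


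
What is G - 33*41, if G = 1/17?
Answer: -23000/17 ≈ -1352.9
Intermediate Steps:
G = 1/17 ≈ 0.058824
G - 33*41 = 1/17 - 33*41 = 1/17 - 1353 = -23000/17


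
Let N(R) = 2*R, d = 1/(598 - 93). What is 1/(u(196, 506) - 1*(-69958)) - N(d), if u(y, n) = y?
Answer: -139803/35427770 ≈ -0.0039461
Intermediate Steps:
d = 1/505 ≈ 0.0019802
1/(u(196, 506) - 1*(-69958)) - N(d) = 1/(196 - 1*(-69958)) - 2/505 = 1/(196 + 69958) - 1*2/505 = 1/70154 - 2/505 = -139803/35427770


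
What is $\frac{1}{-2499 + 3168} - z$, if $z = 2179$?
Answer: $- \frac{1457750}{669} \approx -2179.0$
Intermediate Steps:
$\frac{1}{-2499 + 3168} - z = \frac{1}{-2499 + 3168} - 2179 = \frac{1}{669} - 2179 = - \frac{1457750}{669}$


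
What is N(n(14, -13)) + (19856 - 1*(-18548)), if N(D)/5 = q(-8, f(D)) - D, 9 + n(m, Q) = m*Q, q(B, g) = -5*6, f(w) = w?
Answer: 39209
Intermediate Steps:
q(B, g) = -30
n(m, Q) = -9 + Q*m (n(m, Q) = -9 + m*Q = -9 + Q*m)
N(D) = -150 - 5*D (N(D) = 5*(-30 - D) = -150 - 5*D)
N(n(14, -13)) + (19856 - 1*(-18548)) = (-150 - 5*(-9 - 13*14)) + (19856 - 1*(-18548)) = (-150 - 5*(-9 - 182)) + (19856 + 18548) = (-150 - 5*(-191)) + 38404 = (-150 + 955) + 38404 = 805 + 38404 = 39209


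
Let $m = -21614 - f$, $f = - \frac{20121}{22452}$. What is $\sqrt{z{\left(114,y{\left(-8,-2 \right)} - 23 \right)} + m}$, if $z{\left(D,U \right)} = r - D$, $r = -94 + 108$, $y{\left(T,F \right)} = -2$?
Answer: $\frac{i \sqrt{304039125899}}{3742} \approx 147.35 i$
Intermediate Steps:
$r = 14$
$f = - \frac{6707}{7484}$ ($f = \left(-20121\right) \frac{1}{22452} = - \frac{6707}{7484} \approx -0.89618$)
$z{\left(D,U \right)} = 14 - D$
$m = - \frac{161752469}{7484}$ ($m = -21614 - - \frac{6707}{7484} = -21614 + \frac{6707}{7484} = - \frac{161752469}{7484} \approx -21613.0$)
$\sqrt{z{\left(114,y{\left(-8,-2 \right)} - 23 \right)} + m} = \sqrt{\left(14 - 114\right) - \frac{161752469}{7484}} = \sqrt{-100 - \frac{161752469}{7484}} = \sqrt{- \frac{162500869}{7484}} = \frac{i \sqrt{304039125899}}{3742}$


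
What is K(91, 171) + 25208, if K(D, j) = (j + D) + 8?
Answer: 25478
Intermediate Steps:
K(D, j) = 8 + D + j (K(D, j) = (D + j) + 8 = 8 + D + j)
K(91, 171) + 25208 = (8 + 91 + 171) + 25208 = 270 + 25208 = 25478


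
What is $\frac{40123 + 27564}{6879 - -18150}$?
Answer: $\frac{67687}{25029} \approx 2.7043$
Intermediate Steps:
$\frac{40123 + 27564}{6879 - -18150} = \frac{67687}{6879 + 18150} = \frac{67687}{25029}$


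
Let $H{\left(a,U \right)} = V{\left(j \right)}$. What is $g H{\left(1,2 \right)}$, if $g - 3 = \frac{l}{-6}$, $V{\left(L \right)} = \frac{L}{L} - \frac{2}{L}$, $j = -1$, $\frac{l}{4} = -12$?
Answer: $33$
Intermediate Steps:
$l = -48$ ($l = 4 \left(-12\right) = -48$)
$V{\left(L \right)} = 1 - \frac{2}{L}$
$H{\left(a,U \right)} = 3$ ($H{\left(a,U \right)} = \frac{-2 - 1}{-1} = \left(-1\right) \left(-3\right) = 3$)
$g = 11$ ($g = 3 - \frac{48}{-6} = 3 - -8 = 3 + 8 = 11$)
$g H{\left(1,2 \right)} = 11 \cdot 3 = 33$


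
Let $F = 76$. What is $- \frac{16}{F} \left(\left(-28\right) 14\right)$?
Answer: $\frac{1568}{19} \approx 82.526$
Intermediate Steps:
$- \frac{16}{F} \left(\left(-28\right) 14\right) = - \frac{16}{76} \left(\left(-28\right) 14\right) = \left(-16\right) \frac{1}{76} \left(-392\right) = \left(- \frac{4}{19}\right) \left(-392\right) = \frac{1568}{19}$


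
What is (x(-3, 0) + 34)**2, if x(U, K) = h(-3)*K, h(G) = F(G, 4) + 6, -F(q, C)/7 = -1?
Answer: 1156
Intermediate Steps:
F(q, C) = 7 (F(q, C) = -7*(-1) = 7)
h(G) = 13 (h(G) = 7 + 6 = 13)
x(U, K) = 13*K
(x(-3, 0) + 34)**2 = (13*0 + 34)**2 = (0 + 34)**2 = 34**2 = 1156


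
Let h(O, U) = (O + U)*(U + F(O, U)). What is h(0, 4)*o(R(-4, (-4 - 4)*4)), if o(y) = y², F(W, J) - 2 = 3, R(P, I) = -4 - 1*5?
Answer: 2916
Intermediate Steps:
R(P, I) = -9 (R(P, I) = -4 - 5 = -9)
F(W, J) = 5 (F(W, J) = 2 + 3 = 5)
h(O, U) = (5 + U)*(O + U) (h(O, U) = (O + U)*(U + 5) = (O + U)*(5 + U) = (5 + U)*(O + U))
h(0, 4)*o(R(-4, (-4 - 4)*4)) = (4² + 5*0 + 5*4 + 0*4)*(-9)² = (16 + 0 + 20 + 0)*81 = 36*81 = 2916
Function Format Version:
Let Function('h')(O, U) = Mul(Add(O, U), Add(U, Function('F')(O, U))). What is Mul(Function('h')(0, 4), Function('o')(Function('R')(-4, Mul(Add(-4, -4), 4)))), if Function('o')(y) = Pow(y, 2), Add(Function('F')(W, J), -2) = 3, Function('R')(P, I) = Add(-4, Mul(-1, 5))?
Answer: 2916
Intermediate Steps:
Function('R')(P, I) = -9 (Function('R')(P, I) = Add(-4, -5) = -9)
Function('F')(W, J) = 5 (Function('F')(W, J) = Add(2, 3) = 5)
Function('h')(O, U) = Mul(Add(5, U), Add(O, U)) (Function('h')(O, U) = Mul(Add(O, U), Add(U, 5)) = Mul(Add(O, U), Add(5, U)) = Mul(Add(5, U), Add(O, U)))
Mul(Function('h')(0, 4), Function('o')(Function('R')(-4, Mul(Add(-4, -4), 4)))) = Mul(Add(Pow(4, 2), Mul(5, 0), Mul(5, 4), Mul(0, 4)), Pow(-9, 2)) = Mul(Add(16, 0, 20, 0), 81) = Mul(36, 81) = 2916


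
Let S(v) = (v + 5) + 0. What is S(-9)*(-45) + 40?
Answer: 220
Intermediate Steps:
S(v) = 5 + v (S(v) = (5 + v) + 0 = 5 + v)
S(-9)*(-45) + 40 = (5 - 9)*(-45) + 40 = -4*(-45) + 40 = 180 + 40 = 220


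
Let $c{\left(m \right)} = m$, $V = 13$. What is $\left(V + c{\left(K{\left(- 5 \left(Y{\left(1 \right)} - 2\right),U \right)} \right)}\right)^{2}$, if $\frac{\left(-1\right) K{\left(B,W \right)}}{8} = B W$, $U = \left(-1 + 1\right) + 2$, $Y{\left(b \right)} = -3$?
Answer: $149769$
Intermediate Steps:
$U = 2$ ($U = 0 + 2 = 2$)
$K{\left(B,W \right)} = - 8 B W$
$\left(V + c{\left(K{\left(- 5 \left(Y{\left(1 \right)} - 2\right),U \right)} \right)}\right)^{2} = \left(13 - 8 \left(- 5 \left(-3 - 2\right)\right) 2\right)^{2} = \left(13 - 8 \left(\left(-5\right) \left(-5\right)\right) 2\right)^{2} = \left(13 - 200 \cdot 2\right)^{2} = \left(13 - 400\right)^{2} = \left(-387\right)^{2} = 149769$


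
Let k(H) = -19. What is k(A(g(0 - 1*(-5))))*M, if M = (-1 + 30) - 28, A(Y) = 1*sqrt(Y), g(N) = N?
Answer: -19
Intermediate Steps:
A(Y) = sqrt(Y)
M = 1 (M = 29 - 28 = 1)
k(A(g(0 - 1*(-5))))*M = -19*1 = -19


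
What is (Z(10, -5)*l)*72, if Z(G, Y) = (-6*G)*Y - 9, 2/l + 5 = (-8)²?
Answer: 41904/59 ≈ 710.24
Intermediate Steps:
l = 2/59 (l = 2/(-5 + (-8)²) = 2/(-5 + 64) = 2/59 ≈ 0.033898)
Z(G, Y) = -9 - 6*G*Y (Z(G, Y) = -6*G*Y - 9 = -9 - 6*G*Y)
(Z(10, -5)*l)*72 = ((-9 - 6*10*(-5))*(2/59))*72 = ((-9 + 300)*(2/59))*72 = (291*(2/59))*72 = (582/59)*72 = 41904/59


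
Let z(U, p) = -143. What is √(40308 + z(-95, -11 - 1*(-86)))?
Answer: √40165 ≈ 200.41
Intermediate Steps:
√(40308 + z(-95, -11 - 1*(-86))) = √(40308 - 143) = √40165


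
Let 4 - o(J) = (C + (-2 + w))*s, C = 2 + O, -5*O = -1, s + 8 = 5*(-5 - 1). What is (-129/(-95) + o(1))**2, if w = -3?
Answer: 92140801/9025 ≈ 10210.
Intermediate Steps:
s = -38 (s = -8 + 5*(-5 - 1) = -8 + 5*(-6) = -8 - 30 = -38)
O = 1/5 (O = -1/5*(-1) = 1/5 ≈ 0.20000)
C = 11/5 (C = 2 + 1/5 = 11/5 ≈ 2.2000)
o(J) = -512/5 (o(J) = 4 - (11/5 + (-2 - 3))*(-38) = 4 - (11/5 - 5)*(-38) = 4 - (-14)*(-38)/5 = 4 - 1*532/5 = 4 - 532/5 = -512/5)
(-129/(-95) + o(1))**2 = (-129/(-95) - 512/5)**2 = (-129*(-1/95) - 512/5)**2 = (129/95 - 512/5)**2 = (-9599/95)**2 = 92140801/9025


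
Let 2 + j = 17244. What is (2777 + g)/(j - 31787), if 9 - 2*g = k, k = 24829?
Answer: 9633/14545 ≈ 0.66229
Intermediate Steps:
j = 17242 (j = -2 + 17244 = 17242)
g = -12410 (g = 9/2 - ½*24829 = 9/2 - 24829/2 = -12410)
(2777 + g)/(j - 31787) = (2777 - 12410)/(17242 - 31787) = -9633/(-14545) = -9633*(-1/14545) = 9633/14545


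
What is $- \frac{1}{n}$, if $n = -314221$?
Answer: $\frac{1}{314221} \approx 3.1825 \cdot 10^{-6}$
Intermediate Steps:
$- \frac{1}{n} = - \frac{1}{-314221} = \left(-1\right) \left(- \frac{1}{314221}\right) = \frac{1}{314221}$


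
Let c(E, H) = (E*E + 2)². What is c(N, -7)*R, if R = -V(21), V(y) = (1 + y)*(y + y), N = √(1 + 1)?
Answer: -14784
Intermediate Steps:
N = √2 ≈ 1.4142
V(y) = 2*y*(1 + y) (V(y) = (1 + y)*(2*y) = 2*y*(1 + y))
c(E, H) = (2 + E²)² (c(E, H) = (E² + 2)² = (2 + E²)²)
R = -924 (R = -2*21*(1 + 21) = -2*21*22 = -1*924 = -924)
c(N, -7)*R = (2 + (√2)²)²*(-924) = (2 + 2)²*(-924) = 4²*(-924) = 16*(-924) = -14784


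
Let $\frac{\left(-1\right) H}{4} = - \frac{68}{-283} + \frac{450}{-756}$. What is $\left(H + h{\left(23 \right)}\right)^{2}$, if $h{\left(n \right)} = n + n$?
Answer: $\frac{79420257856}{35319249} \approx 2248.6$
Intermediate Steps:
$h{\left(n \right)} = 2 n$
$H = \frac{8438}{5943}$ ($H = - 4 \left(- \frac{68}{-283} + \frac{450}{-756}\right) = - 4 \left(\left(-68\right) \left(- \frac{1}{283}\right) + 450 \left(- \frac{1}{756}\right)\right) = - 4 \left(\frac{68}{283} - \frac{25}{42}\right) = \left(-4\right) \left(- \frac{4219}{11886}\right) = \frac{8438}{5943} \approx 1.4198$)
$\left(H + h{\left(23 \right)}\right)^{2} = \left(\frac{8438}{5943} + 2 \cdot 23\right)^{2} = \left(\frac{8438}{5943} + 46\right)^{2} = \left(\frac{281816}{5943}\right)^{2} = \frac{79420257856}{35319249}$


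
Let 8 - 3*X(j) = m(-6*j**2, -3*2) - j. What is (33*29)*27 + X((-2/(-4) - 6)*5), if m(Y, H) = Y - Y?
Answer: 51665/2 ≈ 25833.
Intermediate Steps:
m(Y, H) = 0
X(j) = 8/3 + j/3 (X(j) = 8/3 - (0 - j)/3 = 8/3 - (-1)*j/3 = 8/3 + j/3)
(33*29)*27 + X((-2/(-4) - 6)*5) = (33*29)*27 + (8/3 + ((-2/(-4) - 6)*5)/3) = 957*27 + (8/3 + ((-2*(-1/4) - 6)*5)/3) = 25839 + (8/3 + ((1/2 - 6)*5)/3) = 25839 + (8/3 + (-11/2*5)/3) = 25839 + (8/3 + (1/3)*(-55/2)) = 25839 + (8/3 - 55/6) = 25839 - 13/2 = 51665/2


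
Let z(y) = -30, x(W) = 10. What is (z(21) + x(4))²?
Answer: 400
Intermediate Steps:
(z(21) + x(4))² = (-30 + 10)² = (-20)² = 400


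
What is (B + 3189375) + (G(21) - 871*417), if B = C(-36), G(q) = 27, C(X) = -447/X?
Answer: 33914489/12 ≈ 2.8262e+6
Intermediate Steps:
B = 149/12 (B = -447/(-36) = -447*(-1/36) = 149/12 ≈ 12.417)
(B + 3189375) + (G(21) - 871*417) = (149/12 + 3189375) + (27 - 871*417) = 38272649/12 + (27 - 363207) = 38272649/12 - 363180 = 33914489/12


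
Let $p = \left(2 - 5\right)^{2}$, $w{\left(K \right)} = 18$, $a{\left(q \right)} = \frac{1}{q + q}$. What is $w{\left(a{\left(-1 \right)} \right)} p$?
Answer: $162$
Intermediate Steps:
$a{\left(q \right)} = \frac{1}{2 q}$
$p = 9$ ($p = \left(-3\right)^{2} = 9$)
$w{\left(a{\left(-1 \right)} \right)} p = 18 \cdot 9 = 162$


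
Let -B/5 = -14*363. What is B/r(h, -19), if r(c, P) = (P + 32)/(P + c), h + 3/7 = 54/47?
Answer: -21830820/611 ≈ -35730.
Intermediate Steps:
h = 237/329 (h = -3/7 + 54/47 = 237/329 ≈ 0.72036)
B = 25410 (B = -(-70)*363 = -5*(-5082) = 25410)
r(c, P) = (32 + P)/(P + c)
B/r(h, -19) = 25410/(((32 - 19)/(-19 + 237/329))) = 25410/((13/(-6014/329))) = 25410/((-329/6014*13)) = 25410/(-4277/6014) = 25410*(-6014/4277) = -21830820/611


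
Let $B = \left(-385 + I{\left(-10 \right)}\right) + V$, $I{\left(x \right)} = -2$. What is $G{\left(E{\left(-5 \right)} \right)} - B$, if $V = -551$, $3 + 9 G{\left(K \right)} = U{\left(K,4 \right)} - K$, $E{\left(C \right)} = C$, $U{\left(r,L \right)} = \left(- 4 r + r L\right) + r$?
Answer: $\frac{2813}{3} \approx 937.67$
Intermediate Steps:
$U{\left(r,L \right)} = - 3 r + L r$ ($U{\left(r,L \right)} = \left(- 4 r + L r\right) + r = - 3 r + L r$)
$G{\left(K \right)} = - \frac{1}{3}$ ($G{\left(K \right)} = - \frac{1}{3} + \frac{K \left(-3 + 4\right) - K}{9} = - \frac{1}{3} + \frac{K 1 - K}{9} = - \frac{1}{3} + \frac{K - K}{9} = - \frac{1}{3} + \frac{1}{9} \cdot 0 = - \frac{1}{3} + 0 = - \frac{1}{3}$)
$B = -938$ ($B = \left(-385 - 2\right) - 551 = -387 - 551 = -938$)
$G{\left(E{\left(-5 \right)} \right)} - B = - \frac{1}{3} - -938 = - \frac{1}{3} + 938 = \frac{2813}{3}$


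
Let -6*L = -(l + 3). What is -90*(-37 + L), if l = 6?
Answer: 3195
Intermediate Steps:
L = 3/2 (L = -(-1)*(6 + 3)/6 = -(-1)*9/6 = -⅙*(-9) = 3/2 ≈ 1.5000)
-90*(-37 + L) = -90*(-37 + 3/2) = -90*(-71/2) = 3195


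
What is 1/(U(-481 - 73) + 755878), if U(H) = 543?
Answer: 1/756421 ≈ 1.3220e-6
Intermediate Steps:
1/(U(-481 - 73) + 755878) = 1/(543 + 755878) = 1/756421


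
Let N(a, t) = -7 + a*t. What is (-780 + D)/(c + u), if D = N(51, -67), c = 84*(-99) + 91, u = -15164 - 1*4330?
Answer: 4204/27719 ≈ 0.15166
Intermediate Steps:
u = -19494 (u = -15164 - 4330 = -19494)
c = -8225 (c = -8316 + 91 = -8225)
D = -3424 (D = -7 + 51*(-67) = -7 - 3417 = -3424)
(-780 + D)/(c + u) = (-780 - 3424)/(-8225 - 19494) = -4204/(-27719) = -4204*(-1/27719) = 4204/27719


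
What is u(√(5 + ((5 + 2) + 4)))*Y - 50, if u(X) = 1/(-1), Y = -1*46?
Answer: -4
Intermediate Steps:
Y = -46
u(X) = -1 (u(X) = 1*(-1) = -1)
u(√(5 + ((5 + 2) + 4)))*Y - 50 = -1*(-46) - 50 = 46 - 50 = -4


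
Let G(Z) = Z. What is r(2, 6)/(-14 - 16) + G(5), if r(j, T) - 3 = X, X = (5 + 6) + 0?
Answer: 68/15 ≈ 4.5333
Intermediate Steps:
X = 11 (X = 11 + 0 = 11)
r(j, T) = 14 (r(j, T) = 3 + 11 = 14)
r(2, 6)/(-14 - 16) + G(5) = 14/(-14 - 16) + 5 = 14/(-30) + 5 = -1/30*14 + 5 = -7/15 + 5 = 68/15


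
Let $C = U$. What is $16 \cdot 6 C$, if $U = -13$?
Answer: $-1248$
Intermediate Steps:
$C = -13$
$16 \cdot 6 C = 16 \cdot 6 \left(-13\right) = 96 \left(-13\right) = -1248$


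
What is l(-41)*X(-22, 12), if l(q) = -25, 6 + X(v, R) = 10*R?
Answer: -2850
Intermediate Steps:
X(v, R) = -6 + 10*R
l(-41)*X(-22, 12) = -25*(-6 + 10*12) = -25*(-6 + 120) = -25*114 = -2850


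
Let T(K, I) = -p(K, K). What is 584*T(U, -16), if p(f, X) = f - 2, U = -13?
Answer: 8760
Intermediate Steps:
p(f, X) = -2 + f
T(K, I) = 2 - K (T(K, I) = -(-2 + K) = 2 - K)
584*T(U, -16) = 584*(2 - 1*(-13)) = 584*(2 + 13) = 584*15 = 8760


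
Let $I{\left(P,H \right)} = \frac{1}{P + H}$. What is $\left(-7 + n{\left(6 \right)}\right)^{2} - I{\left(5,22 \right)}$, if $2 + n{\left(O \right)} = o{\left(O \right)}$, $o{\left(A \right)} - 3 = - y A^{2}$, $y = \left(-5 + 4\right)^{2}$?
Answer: $\frac{47627}{27} \approx 1764.0$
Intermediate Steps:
$I{\left(P,H \right)} = \frac{1}{H + P}$
$y = 1$ ($y = \left(-1\right)^{2} = 1$)
$o{\left(A \right)} = 3 - A^{2}$ ($o{\left(A \right)} = 3 - 1 A^{2} = 3 - A^{2}$)
$n{\left(O \right)} = 1 - O^{2}$ ($n{\left(O \right)} = -2 - \left(-3 + O^{2}\right) = 1 - O^{2}$)
$\left(-7 + n{\left(6 \right)}\right)^{2} - I{\left(5,22 \right)} = \left(-7 + \left(1 - 6^{2}\right)\right)^{2} - \frac{1}{22 + 5} = \left(-7 + \left(1 - 36\right)\right)^{2} - \frac{1}{27} = \left(-7 - 35\right)^{2} - \frac{1}{27} = \left(-42\right)^{2} - \frac{1}{27} = 1764 - \frac{1}{27} = \frac{47627}{27}$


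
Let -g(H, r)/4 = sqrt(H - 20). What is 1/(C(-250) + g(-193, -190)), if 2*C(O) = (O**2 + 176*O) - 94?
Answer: 9203/84698617 + 4*I*sqrt(213)/84698617 ≈ 0.00010866 + 6.8925e-7*I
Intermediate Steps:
g(H, r) = -4*sqrt(-20 + H) (g(H, r) = -4*sqrt(H - 20) = -4*sqrt(-20 + H))
C(O) = -47 + O**2/2 + 88*O (C(O) = ((O**2 + 176*O) - 94)/2 = (-94 + O**2 + 176*O)/2 = -47 + O**2/2 + 88*O)
1/(C(-250) + g(-193, -190)) = 1/((-47 + (1/2)*(-250)**2 + 88*(-250)) - 4*sqrt(-20 - 193)) = 1/((-47 + (1/2)*62500 - 22000) - 4*I*sqrt(213)) = 1/((-47 + 31250 - 22000) - 4*I*sqrt(213)) = 1/(9203 - 4*I*sqrt(213))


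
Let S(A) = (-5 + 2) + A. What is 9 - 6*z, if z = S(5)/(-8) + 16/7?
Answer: -45/14 ≈ -3.2143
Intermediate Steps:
S(A) = -3 + A
z = 57/28 (z = (-3 + 5)/(-8) + 16/7 = 2*(-⅛) + 16*(⅐) = -¼ + 16/7 = 57/28 ≈ 2.0357)
9 - 6*z = 9 - 6*57/28 = 9 - 171/14 = -45/14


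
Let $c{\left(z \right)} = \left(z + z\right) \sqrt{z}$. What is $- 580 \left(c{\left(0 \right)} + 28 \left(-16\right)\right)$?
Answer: $259840$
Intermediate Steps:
$c{\left(z \right)} = 2 z^{\frac{3}{2}}$ ($c{\left(z \right)} = 2 z \sqrt{z} = 2 z^{\frac{3}{2}}$)
$- 580 \left(c{\left(0 \right)} + 28 \left(-16\right)\right) = - 580 \left(2 \cdot 0^{\frac{3}{2}} + 28 \left(-16\right)\right) = - 580 \left(2 \cdot 0 - 448\right) = - 580 \left(0 - 448\right) = \left(-580\right) \left(-448\right) = 259840$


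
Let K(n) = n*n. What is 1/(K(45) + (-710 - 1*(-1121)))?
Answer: 1/2436 ≈ 0.00041051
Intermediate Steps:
K(n) = n²
1/(K(45) + (-710 - 1*(-1121))) = 1/(45² + (-710 - 1*(-1121))) = 1/(2025 + (-710 + 1121)) = 1/(2025 + 411) = 1/2436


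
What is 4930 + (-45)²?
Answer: 6955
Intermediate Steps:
4930 + (-45)² = 4930 + 2025 = 6955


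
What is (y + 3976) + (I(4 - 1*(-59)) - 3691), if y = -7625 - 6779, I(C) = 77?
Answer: -14042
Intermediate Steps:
y = -14404
(y + 3976) + (I(4 - 1*(-59)) - 3691) = (-14404 + 3976) + (77 - 3691) = -10428 - 3614 = -14042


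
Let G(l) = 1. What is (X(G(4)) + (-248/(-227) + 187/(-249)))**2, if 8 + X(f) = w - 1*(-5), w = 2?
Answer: 1385328400/3194849529 ≈ 0.43361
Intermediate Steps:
X(f) = -1 (X(f) = -8 + (2 - 1*(-5)) = -8 + (2 + 5) = -8 + 7 = -1)
(X(G(4)) + (-248/(-227) + 187/(-249)))**2 = (-1 + (-248/(-227) + 187/(-249)))**2 = (-1 + (-248*(-1/227) + 187*(-1/249)))**2 = (-1 + (248/227 - 187/249))**2 = (-1 + 19303/56523)**2 = (-37220/56523)**2 = 1385328400/3194849529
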